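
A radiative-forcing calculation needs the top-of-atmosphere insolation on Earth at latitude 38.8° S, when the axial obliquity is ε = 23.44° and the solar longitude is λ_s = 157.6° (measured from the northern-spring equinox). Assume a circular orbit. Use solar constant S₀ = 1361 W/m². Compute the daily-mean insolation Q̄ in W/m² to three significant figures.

Q̄ ≈ 272 W/m²

Solar declination: sin δ = sin ε · sin λ_s = sin 23.44° × sin 157.6° = 0.15159, so δ = +8.719°.
cos H₀ = −tan(-38.8°) tan(+8.719°) = 0.1233, H₀ = 1.4472 rad.
Bracket: H₀ sin φ sin δ + cos φ cos δ sin H₀ = 1.4472×-0.62660×0.15159 + 0.77934×0.98844×0.99237 = -0.137464 + 0.764453 = 0.626989.
Q̄ = (S₀/π) × [bracket] = (1361/π) × 0.626989 = 271.6 W/m².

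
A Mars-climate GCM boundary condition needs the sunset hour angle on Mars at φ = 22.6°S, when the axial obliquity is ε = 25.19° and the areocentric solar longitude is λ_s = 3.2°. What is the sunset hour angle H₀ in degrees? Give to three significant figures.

sin δ = sin 25.19° × sin 3.2° = 0.02376, so δ = +1.361°.
cos H₀ = −tan φ · tan δ = −tan(-22.6°) × tan(+1.361°) = 0.0099, so H₀ = 1.5609 rad = 89.43°.

H₀ = 89.4°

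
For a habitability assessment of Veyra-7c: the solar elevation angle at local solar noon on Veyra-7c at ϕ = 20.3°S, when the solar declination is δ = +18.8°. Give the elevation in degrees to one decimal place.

At local noon the hour angle is zero, so the zenith angle equals |ϕ − δ| = |-20.3° − (+18.800°)| = 39.100°.
Elevation = 90° − 39.100° = 50.9°.

50.9°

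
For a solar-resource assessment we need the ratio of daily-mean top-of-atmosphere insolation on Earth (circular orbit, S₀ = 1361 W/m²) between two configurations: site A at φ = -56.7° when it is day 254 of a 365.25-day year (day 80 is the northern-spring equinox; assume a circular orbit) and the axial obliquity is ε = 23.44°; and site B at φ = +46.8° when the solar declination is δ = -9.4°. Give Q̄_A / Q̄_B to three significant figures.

— Configuration A (φ=-56.7°):
Solar longitude: λ_s = 360° × (254 − 80)/365.25 = 171.499°.
sin δ = sin 23.44° × sin 171.499° = 0.05880, so δ = +3.371°.
cos H₀ = −tan(-56.7°) tan(+3.371°) = 0.0897, H₀ = 1.4810 rad.
Bracket: H₀ sin φ sin δ + cos φ cos δ sin H₀ = 1.4810×-0.83581×0.05880 + 0.54902×0.99827×0.99597 = -0.072785 + 0.545861 = 0.473076.
Q̄ = (S₀/π) × [bracket] = (1361/π) × 0.473076 = 204.95 W/m².
— Configuration B (φ=+46.8°):
cos H₀ = −tan(+46.8°) tan(-9.400°) = 0.1763, H₀ = 1.3936 rad.
Bracket: H₀ sin φ sin δ + cos φ cos δ sin H₀ = 1.3936×0.72897×-0.16333 + 0.68455×0.98657×0.98434 = -0.165926 + 0.664780 = 0.498854.
Q̄ = (S₀/π) × [bracket] = (1361/π) × 0.498854 = 216.11 W/m².
Ratio Q̄_A / Q̄_B = 204.95 / 216.11 = 0.9484.

Q̄_A / Q̄_B ≈ 0.948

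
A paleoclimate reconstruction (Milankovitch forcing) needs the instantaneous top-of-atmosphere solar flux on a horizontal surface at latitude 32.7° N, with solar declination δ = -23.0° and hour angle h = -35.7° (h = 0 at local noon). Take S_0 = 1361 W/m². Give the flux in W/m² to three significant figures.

569 W/m²

cos θ_z = sin ϕ sin δ + cos ϕ cos δ cos h = -0.211089 + 0.629052 = 0.417963.
Flux = S_0 · cos θ_z = 1361 × 0.417963 = 568.8 W/m².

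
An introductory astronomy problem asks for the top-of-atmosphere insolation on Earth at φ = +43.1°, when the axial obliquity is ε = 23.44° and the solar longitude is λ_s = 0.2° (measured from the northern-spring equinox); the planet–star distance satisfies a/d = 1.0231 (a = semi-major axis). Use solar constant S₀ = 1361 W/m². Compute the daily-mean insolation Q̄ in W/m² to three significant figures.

Solar declination: sin δ = sin ε · sin λ_s = sin 23.44° × sin 0.2° = 0.00139, so δ = +0.080°.
cos H₀ = −tan(+43.1°) tan(+0.080°) = -0.0013, H₀ = 1.5721 rad.
Bracket: H₀ sin φ sin δ + cos φ cos δ sin H₀ = 1.5721×0.68327×0.00139 + 0.73016×1.00000×1.00000 = 0.001493 + 0.730160 = 0.731653.
Inverse-square distance factor (a/d)² = 1.0231² = 1.046734.
Q̄ = (S₀/π) × 1.046734 × [bracket] = (1361/π) × 1.046734 × 0.731653 = 331.8 W/m².

Q̄ ≈ 332 W/m²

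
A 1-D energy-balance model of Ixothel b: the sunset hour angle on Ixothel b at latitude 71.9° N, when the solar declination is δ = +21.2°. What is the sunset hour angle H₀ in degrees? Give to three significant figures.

Sunrise equation: cos H₀ = −tan φ · tan δ = -1.1867 ≤ −1, so the host star never sets (polar day) and H₀ = π.

H₀ = 180°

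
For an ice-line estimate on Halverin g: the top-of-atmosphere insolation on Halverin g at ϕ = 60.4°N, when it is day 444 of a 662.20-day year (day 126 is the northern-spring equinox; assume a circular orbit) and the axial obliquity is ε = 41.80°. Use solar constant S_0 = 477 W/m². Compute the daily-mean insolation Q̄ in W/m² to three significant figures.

Solar longitude: L_s = 360° × (444 − 126)/662.20 = 172.878°.
sin δ = sin 41.80° × sin 172.878° = 0.08264, so δ = +4.740°.
cos h₀ = −tan(+60.4°) tan(+4.740°) = -0.1460, h₀ = 1.7173 rad.
Bracket: h₀ sin ϕ sin δ + cos ϕ cos δ sin h₀ = 1.7173×0.86949×0.08264 + 0.49394×0.99658×0.98929 = 0.123396 + 0.486979 = 0.610375.
Q̄ = (S_0/π) × [bracket] = (477/π) × 0.610375 = 92.68 W/m².

Q̄ ≈ 92.7 W/m²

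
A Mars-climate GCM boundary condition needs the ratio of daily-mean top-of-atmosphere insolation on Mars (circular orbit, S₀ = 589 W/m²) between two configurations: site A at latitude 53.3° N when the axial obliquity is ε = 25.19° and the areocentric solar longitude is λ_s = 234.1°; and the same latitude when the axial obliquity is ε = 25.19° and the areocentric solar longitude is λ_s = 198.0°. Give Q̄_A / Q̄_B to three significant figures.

Q̄_A / Q̄_B ≈ 0.450

— Configuration A (φ=+53.3°):
sin δ = sin 25.19° × sin 234.1° = -0.34477, so δ = -20.168°.
cos H₀ = −tan(+53.3°) tan(-20.168°) = 0.4928, H₀ = 1.0555 rad.
Bracket: H₀ sin φ sin δ + cos φ cos δ sin H₀ = 1.0555×0.80178×-0.34477 + 0.59763×0.93869×0.87017 = -0.291772 + 0.488156 = 0.196384.
Q̄ = (S₀/π) × [bracket] = (589/π) × 0.196384 = 36.819 W/m².
— Configuration B (φ=+53.3°):
sin δ = sin 25.19° × sin 198.0° = -0.13152, so δ = -7.558°.
cos H₀ = −tan(+53.3°) tan(-7.558°) = 0.1780, H₀ = 1.3918 rad.
Bracket: H₀ sin φ sin δ + cos φ cos δ sin H₀ = 1.3918×0.80178×-0.13152 + 0.59763×0.99131×0.98403 = -0.146765 + 0.582975 = 0.436210.
Q̄ = (S₀/π) × [bracket] = (589/π) × 0.436210 = 81.783 W/m².
Ratio Q̄_A / Q̄_B = 36.819 / 81.783 = 0.4502.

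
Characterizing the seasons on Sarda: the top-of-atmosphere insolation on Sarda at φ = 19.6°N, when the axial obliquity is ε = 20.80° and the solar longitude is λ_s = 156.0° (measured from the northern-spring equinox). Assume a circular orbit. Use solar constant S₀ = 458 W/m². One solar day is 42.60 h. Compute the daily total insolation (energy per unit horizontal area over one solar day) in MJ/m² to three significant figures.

Solar declination: sin δ = sin ε · sin λ_s = sin 20.80° × sin 156.0° = 0.14444, so δ = +8.305°.
cos H₀ = −tan(+19.6°) tan(+8.305°) = -0.0520, H₀ = 1.6228 rad.
Bracket: H₀ sin φ sin δ + cos φ cos δ sin H₀ = 1.6228×0.33545×0.14444 + 0.94206×0.98951×0.99865 = 0.078629 + 0.930919 = 1.009548.
Q̄ = (S₀/π) × [bracket] = (458/π) × 1.009548 = 147.18 W/m².
Daily total = Q̄ × 42.60 h × 3600 s/h = 147.18 × 42.60 × 3600 / 10⁶ = 22.57 MJ/m².

22.6 MJ/m²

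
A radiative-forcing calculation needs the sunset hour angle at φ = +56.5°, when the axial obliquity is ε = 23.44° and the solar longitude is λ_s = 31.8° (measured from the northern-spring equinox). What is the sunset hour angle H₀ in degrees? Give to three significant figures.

Solar declination: sin δ = sin ε · sin λ_s = sin 23.44° × sin 31.8° = 0.20962, so δ = +12.100°.
cos H₀ = −tan φ · tan δ = −tan(+56.5°) × tan(+12.100°) = -0.3239, so H₀ = 1.9006 rad = 108.90°.

H₀ = 109°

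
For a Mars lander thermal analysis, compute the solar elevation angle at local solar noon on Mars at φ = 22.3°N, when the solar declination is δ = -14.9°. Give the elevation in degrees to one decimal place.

52.8°

At local noon the hour angle is zero, so the zenith angle equals |φ − δ| = |+22.3° − (-14.900°)| = 37.200°.
Elevation = 90° − 37.200° = 52.8°.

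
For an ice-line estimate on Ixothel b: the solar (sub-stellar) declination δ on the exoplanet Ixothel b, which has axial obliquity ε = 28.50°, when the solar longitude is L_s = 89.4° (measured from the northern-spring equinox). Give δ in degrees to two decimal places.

δ = +28.50°

sin δ = sin ε · sin L_s = sin 28.50° × sin 89.4° = 0.477133.
δ = arcsin(0.477133) = +28.50°.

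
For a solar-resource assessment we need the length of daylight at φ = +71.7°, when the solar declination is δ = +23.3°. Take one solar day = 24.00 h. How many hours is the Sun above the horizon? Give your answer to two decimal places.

24.00 h

Sunrise equation: cos H₀ = −tan φ · tan δ = -1.3022 ≤ −1, so the Sun never sets (polar day) and H₀ = π.
Daylight = 2H₀/(2π) × 24.00 h = (3.1416/π) × 24.00 = 24.00 h.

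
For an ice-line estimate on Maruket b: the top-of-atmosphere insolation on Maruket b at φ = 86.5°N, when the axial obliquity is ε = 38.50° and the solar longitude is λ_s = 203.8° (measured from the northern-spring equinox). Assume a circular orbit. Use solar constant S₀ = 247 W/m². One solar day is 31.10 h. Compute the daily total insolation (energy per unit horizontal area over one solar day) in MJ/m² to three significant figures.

Solar declination: sin δ = sin ε · sin λ_s = sin 38.50° × sin 203.8° = -0.25121, so δ = -14.549°.
cos H₀ = −tan(+86.5°) tan(-14.549°) = 4.2434 ≥ 1 ⇒ polar night, H₀ = 0 and Q̄ = 0.
Daily total = Q̄ × 31.10 h × 3600 s/h = 0.00 MJ/m².

0.00 MJ/m²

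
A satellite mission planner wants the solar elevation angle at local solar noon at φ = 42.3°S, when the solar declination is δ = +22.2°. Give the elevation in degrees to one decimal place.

25.5°

At local noon the hour angle is zero, so the zenith angle equals |φ − δ| = |-42.3° − (+22.200°)| = 64.500°.
Elevation = 90° − 64.500° = 25.5°.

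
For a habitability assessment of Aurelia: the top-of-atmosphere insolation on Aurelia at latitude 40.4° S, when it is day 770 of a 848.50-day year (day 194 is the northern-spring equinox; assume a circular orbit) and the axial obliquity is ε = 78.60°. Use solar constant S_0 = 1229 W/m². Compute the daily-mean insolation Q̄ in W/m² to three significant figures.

Q̄ ≈ 704 W/m²

Solar longitude: L_s = 360° × (770 − 194)/848.50 = 244.384°.
sin δ = sin 78.60° × sin 244.384° = -0.88392, so δ = -62.119°.
cos h₀ = −tan(-40.4°) tan(-62.119°) = -1.6087 ≤ −1 ⇒ polar day, h₀ = π.
Bracket: h₀ sin ϕ sin δ + cos ϕ cos δ sin h₀ = 3.1416×-0.64812×-0.88392 + 0.76154×0.46763×0.00000 = 1.799779 + 0.000000 = 1.799779.
Q̄ = (S_0/π) × [bracket] = (1229/π) × 1.799779 = 704.1 W/m².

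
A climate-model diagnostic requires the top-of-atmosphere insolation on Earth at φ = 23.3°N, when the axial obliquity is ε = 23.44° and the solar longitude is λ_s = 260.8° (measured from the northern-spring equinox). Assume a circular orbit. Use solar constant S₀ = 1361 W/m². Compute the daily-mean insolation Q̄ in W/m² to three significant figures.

Q̄ ≈ 266 W/m²

Solar declination: sin δ = sin ε · sin λ_s = sin 23.44° × sin 260.8° = -0.39267, so δ = -23.121°.
cos H₀ = −tan(+23.3°) tan(-23.121°) = 0.1839, H₀ = 1.3859 rad.
Bracket: H₀ sin φ sin δ + cos φ cos δ sin H₀ = 1.3859×0.39555×-0.39267 + 0.91845×0.91968×0.98295 = -0.215259 + 0.830278 = 0.615019.
Q̄ = (S₀/π) × [bracket] = (1361/π) × 0.615019 = 266.4 W/m².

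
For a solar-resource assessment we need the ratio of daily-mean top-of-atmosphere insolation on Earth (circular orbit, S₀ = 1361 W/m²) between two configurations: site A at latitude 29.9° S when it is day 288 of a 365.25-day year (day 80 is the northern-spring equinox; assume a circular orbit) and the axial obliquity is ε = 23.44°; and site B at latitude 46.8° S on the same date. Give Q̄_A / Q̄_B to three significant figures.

— Configuration A (φ=-29.9°):
Solar longitude: λ_s = 360° × (288 − 80)/365.25 = 205.010°.
sin δ = sin 23.44° × sin 205.010° = -0.16818, so δ = -9.682°.
cos H₀ = −tan(-29.9°) tan(-9.682°) = -0.0981, H₀ = 1.6691 rad.
Bracket: H₀ sin φ sin δ + cos φ cos δ sin H₀ = 1.6691×-0.49849×-0.16818 + 0.86690×0.98576×0.99518 = 0.139931 + 0.850436 = 0.990367.
Q̄ = (S₀/π) × [bracket] = (1361/π) × 0.990367 = 429.05 W/m².
— Configuration B (φ=-46.8°):
cos H₀ = −tan(-46.8°) tan(-9.682°) = -0.1817, H₀ = 1.7535 rad.
Bracket: H₀ sin φ sin δ + cos φ cos δ sin H₀ = 1.7535×-0.72897×-0.16818 + 0.68455×0.98576×0.98336 = 0.214976 + 0.663573 = 0.878549.
Q̄ = (S₀/π) × [bracket] = (1361/π) × 0.878549 = 380.60 W/m².
Ratio Q̄_A / Q̄_B = 429.05 / 380.60 = 1.127.

Q̄_A / Q̄_B ≈ 1.13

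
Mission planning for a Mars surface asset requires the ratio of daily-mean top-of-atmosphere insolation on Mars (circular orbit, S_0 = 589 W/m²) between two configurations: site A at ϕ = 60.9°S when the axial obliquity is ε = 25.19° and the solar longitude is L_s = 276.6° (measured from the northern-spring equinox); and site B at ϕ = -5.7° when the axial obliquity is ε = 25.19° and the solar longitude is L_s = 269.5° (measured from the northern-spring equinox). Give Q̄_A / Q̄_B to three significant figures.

— Configuration A (ϕ=-60.9°):
Solar declination: sin δ = sin ε · sin L_s = sin 25.19° × sin 276.6° = -0.42280, so δ = -25.012°.
cos h₀ = −tan(-60.9°) tan(-25.012°) = -0.8382, h₀ = 2.5648 rad.
Bracket: h₀ sin ϕ sin δ + cos ϕ cos δ sin h₀ = 2.5648×-0.87377×-0.42280 + 0.48634×0.90622×0.54532 = 0.947514 + 0.240339 = 1.187853.
Q̄ = (S_0/π) × [bracket] = (589/π) × 1.187853 = 222.70 W/m².
— Configuration B (ϕ=-5.7°):
Solar declination: sin δ = sin ε · sin L_s = sin 25.19° × sin 269.5° = -0.42561, so δ = -25.189°.
cos h₀ = −tan(-5.7°) tan(-25.189°) = -0.0469, h₀ = 1.6178 rad.
Bracket: h₀ sin ϕ sin δ + cos ϕ cos δ sin h₀ = 1.6178×-0.09932×-0.42561 + 0.99506×0.90491×0.99890 = 0.068387 + 0.899449 = 0.967836.
Q̄ = (S_0/π) × [bracket] = (589/π) × 0.967836 = 181.45 W/m².
Ratio Q̄_A / Q̄_B = 222.70 / 181.45 = 1.227.

Q̄_A / Q̄_B ≈ 1.23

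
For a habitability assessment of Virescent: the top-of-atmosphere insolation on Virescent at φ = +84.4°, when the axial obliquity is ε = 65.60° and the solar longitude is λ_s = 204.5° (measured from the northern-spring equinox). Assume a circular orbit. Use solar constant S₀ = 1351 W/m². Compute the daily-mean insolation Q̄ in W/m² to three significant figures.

Q̄ ≈ 0.00 W/m²

Solar declination: sin δ = sin ε · sin λ_s = sin 65.60° × sin 204.5° = -0.37765, so δ = -22.188°.
cos H₀ = −tan(+84.4°) tan(-22.188°) = 4.1597 ≥ 1 ⇒ polar night, H₀ = 0 and Q̄ = 0.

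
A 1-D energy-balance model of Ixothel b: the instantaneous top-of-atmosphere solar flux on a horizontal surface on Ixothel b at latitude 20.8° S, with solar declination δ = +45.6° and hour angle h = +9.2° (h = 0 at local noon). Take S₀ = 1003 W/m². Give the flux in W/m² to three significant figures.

393 W/m²

cos θ_z = sin φ sin δ + cos φ cos δ cos h = -0.253714 + 0.645650 = 0.391936.
Flux = S₀ · cos θ_z = 1003 × 0.391936 = 393.1 W/m².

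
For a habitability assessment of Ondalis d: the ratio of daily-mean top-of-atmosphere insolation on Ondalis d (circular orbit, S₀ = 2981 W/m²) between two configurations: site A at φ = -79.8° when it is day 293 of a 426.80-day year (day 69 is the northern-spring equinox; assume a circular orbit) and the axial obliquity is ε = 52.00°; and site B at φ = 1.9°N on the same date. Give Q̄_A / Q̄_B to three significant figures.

Q̄_A / Q̄_B ≈ 0.414

— Configuration A (φ=-79.8°):
Solar longitude: λ_s = 360° × (293 − 69)/426.80 = 188.941°.
sin δ = sin 52.00° × sin 188.941° = -0.12247, so δ = -7.035°.
cos H₀ = −tan(-79.8°) tan(-7.035°) = -0.6858, H₀ = 2.3265 rad.
Bracket: H₀ sin φ sin δ + cos φ cos δ sin H₀ = 2.3265×-0.98420×-0.12247 + 0.17708×0.99247×0.72777 = 0.280425 + 0.127903 = 0.408328.
Q̄ = (S₀/π) × [bracket] = (2981/π) × 0.408328 = 387.45 W/m².
— Configuration B (φ=+1.9°):
cos H₀ = −tan(+1.9°) tan(-7.035°) = 0.0041, H₀ = 1.5667 rad.
Bracket: H₀ sin φ sin δ + cos φ cos δ sin H₀ = 1.5667×0.03316×-0.12247 + 0.99945×0.99247×0.99999 = -0.006363 + 0.991914 = 0.985551.
Q̄ = (S₀/π) × [bracket] = (2981/π) × 0.985551 = 935.17 W/m².
Ratio Q̄_A / Q̄_B = 387.45 / 935.17 = 0.4143.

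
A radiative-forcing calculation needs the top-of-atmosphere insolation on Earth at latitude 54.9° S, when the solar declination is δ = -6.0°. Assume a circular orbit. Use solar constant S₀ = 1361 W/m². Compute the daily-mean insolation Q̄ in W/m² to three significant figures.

cos H₀ = −tan(-54.9°) tan(-6.000°) = -0.1495, H₀ = 1.7209 rad.
Bracket: H₀ sin φ sin δ + cos φ cos δ sin H₀ = 1.7209×-0.81815×-0.10453 + 0.57501×0.99452×0.98875 = 0.147173 + 0.565426 = 0.712599.
Q̄ = (S₀/π) × [bracket] = (1361/π) × 0.712599 = 308.7 W/m².

Q̄ ≈ 309 W/m²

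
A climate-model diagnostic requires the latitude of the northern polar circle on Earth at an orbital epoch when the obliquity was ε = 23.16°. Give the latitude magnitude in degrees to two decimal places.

66.84°

The polar circle is the lowest latitude that experiences at least one full rotation of continuous daylight at the northern-summer solstice; it lies at |φ| = 90° − ε = 90° − 23.16° = 66.84°.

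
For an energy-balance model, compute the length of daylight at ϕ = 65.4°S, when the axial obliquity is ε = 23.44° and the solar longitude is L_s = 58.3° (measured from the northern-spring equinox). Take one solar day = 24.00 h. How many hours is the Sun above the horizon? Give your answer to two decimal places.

Solar declination: sin δ = sin ε · sin L_s = sin 23.44° × sin 58.3° = 0.33844, so δ = +19.782°.
cos h₀ = −tan ϕ · tan δ = −tan(-65.4°) × tan(+19.782°) = 0.7856, so h₀ = 0.6672 rad = 38.23°.
Daylight = 2h₀/(2π) × 24.00 h = (0.6672/π) × 24.00 = 5.10 h.

5.10 h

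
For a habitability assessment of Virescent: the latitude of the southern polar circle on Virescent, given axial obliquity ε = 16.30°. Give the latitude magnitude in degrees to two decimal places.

The polar circle is the lowest latitude that experiences at least one full rotation of continuous darkness at the northern-summer solstice; it lies at |φ| = 90° − ε = 90° − 16.30° = 73.70°.

73.70°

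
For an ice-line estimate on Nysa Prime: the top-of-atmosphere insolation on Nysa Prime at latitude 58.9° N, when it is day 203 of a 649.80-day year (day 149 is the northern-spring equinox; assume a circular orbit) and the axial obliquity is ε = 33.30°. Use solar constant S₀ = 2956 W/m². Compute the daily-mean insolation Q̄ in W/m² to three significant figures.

Q̄ ≈ 867 W/m²

Solar longitude: λ_s = 360° × (203 − 149)/649.80 = 29.917°.
sin δ = sin 33.30° × sin 29.917° = 0.27382, so δ = +15.892°.
cos H₀ = −tan(+58.9°) tan(+15.892°) = -0.4720, H₀ = 2.0623 rad.
Bracket: H₀ sin φ sin δ + cos φ cos δ sin H₀ = 2.0623×0.85627×0.27382 + 0.51653×0.96178×0.88162 = 0.483535 + 0.437978 = 0.921513.
Q̄ = (S₀/π) × [bracket] = (2956/π) × 0.921513 = 867.1 W/m².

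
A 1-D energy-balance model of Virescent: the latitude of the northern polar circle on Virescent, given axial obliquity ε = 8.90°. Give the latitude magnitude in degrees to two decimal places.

The polar circle is the lowest latitude that experiences at least one full rotation of continuous daylight at the northern-summer solstice; it lies at |ϕ| = 90° − ε = 90° − 8.90° = 81.10°.

81.10°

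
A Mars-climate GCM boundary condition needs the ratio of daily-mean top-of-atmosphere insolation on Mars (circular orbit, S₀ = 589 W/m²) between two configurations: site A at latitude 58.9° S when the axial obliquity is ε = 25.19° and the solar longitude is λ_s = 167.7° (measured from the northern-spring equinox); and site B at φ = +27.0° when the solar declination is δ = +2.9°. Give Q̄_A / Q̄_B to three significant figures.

Q̄_A / Q̄_B ≈ 0.430

— Configuration A (φ=-58.9°):
Solar declination: sin δ = sin ε · sin λ_s = sin 25.19° × sin 167.7° = 0.09067, so δ = +5.202°.
cos H₀ = −tan(-58.9°) tan(+5.202°) = 0.1509, H₀ = 1.4193 rad.
Bracket: H₀ sin φ sin δ + cos φ cos δ sin H₀ = 1.4193×-0.85627×0.09067 + 0.51653×0.99588×0.98854 = -0.110192 + 0.508507 = 0.398315.
Q̄ = (S₀/π) × [bracket] = (589/π) × 0.398315 = 74.678 W/m².
— Configuration B (φ=+27.0°):
cos H₀ = −tan(+27.0°) tan(+2.900°) = -0.0258, H₀ = 1.5966 rad.
Bracket: H₀ sin φ sin δ + cos φ cos δ sin H₀ = 1.5966×0.45399×0.05059 + 0.89101×0.99872×0.99967 = 0.036670 + 0.889576 = 0.926246.
Q̄ = (S₀/π) × [bracket] = (589/π) × 0.926246 = 173.66 W/m².
Ratio Q̄_A / Q̄_B = 74.678 / 173.66 = 0.4300.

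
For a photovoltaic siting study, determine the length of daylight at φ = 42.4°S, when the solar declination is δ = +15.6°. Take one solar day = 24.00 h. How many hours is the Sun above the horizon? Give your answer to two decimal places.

10.03 h

cos H₀ = −tan φ · tan δ = −tan(-42.4°) × tan(+15.600°) = 0.2549, so H₀ = 1.3130 rad = 75.23°.
Daylight = 2H₀/(2π) × 24.00 h = (1.3130/π) × 24.00 = 10.03 h.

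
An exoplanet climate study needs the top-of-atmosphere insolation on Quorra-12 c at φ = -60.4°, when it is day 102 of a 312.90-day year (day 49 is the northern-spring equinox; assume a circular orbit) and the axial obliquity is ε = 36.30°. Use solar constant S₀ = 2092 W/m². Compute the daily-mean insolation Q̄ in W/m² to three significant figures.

Q̄ ≈ 0.00 W/m²

Solar longitude: λ_s = 360° × (102 − 49)/312.90 = 60.978°.
sin δ = sin 36.30° × sin 60.978° = 0.51768, so δ = +31.176°.
cos H₀ = −tan(-60.4°) tan(+31.176°) = 1.0651 ≥ 1 ⇒ polar night, H₀ = 0 and Q̄ = 0.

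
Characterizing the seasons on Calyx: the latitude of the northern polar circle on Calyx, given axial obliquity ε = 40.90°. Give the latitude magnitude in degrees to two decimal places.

49.10°

The polar circle is the lowest latitude that experiences at least one full rotation of continuous daylight at the northern-summer solstice; it lies at |φ| = 90° − ε = 90° − 40.90° = 49.10°.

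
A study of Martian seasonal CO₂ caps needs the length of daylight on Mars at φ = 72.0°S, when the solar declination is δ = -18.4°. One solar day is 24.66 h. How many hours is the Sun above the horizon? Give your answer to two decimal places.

Sunrise equation: cos H₀ = −tan φ · tan δ = -1.0238 ≤ −1, so the Sun never sets (polar day) and H₀ = π.
Daylight = 2H₀/(2π) × 24.66 h = (3.1416/π) × 24.66 = 24.66 h.

24.66 h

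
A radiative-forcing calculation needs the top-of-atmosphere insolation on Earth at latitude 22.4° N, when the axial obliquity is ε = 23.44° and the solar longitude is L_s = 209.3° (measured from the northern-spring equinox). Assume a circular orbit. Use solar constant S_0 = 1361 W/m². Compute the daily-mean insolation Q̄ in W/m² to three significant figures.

Q̄ ≈ 344 W/m²

Solar declination: sin δ = sin ε · sin L_s = sin 23.44° × sin 209.3° = -0.19467, so δ = -11.225°.
cos h₀ = −tan(+22.4°) tan(-11.225°) = 0.0818, h₀ = 1.4889 rad.
Bracket: h₀ sin ϕ sin δ + cos ϕ cos δ sin h₀ = 1.4889×0.38107×-0.19467 + 0.92455×0.98087×0.99665 = -0.110451 + 0.903825 = 0.793374.
Q̄ = (S_0/π) × [bracket] = (1361/π) × 0.793374 = 343.7 W/m².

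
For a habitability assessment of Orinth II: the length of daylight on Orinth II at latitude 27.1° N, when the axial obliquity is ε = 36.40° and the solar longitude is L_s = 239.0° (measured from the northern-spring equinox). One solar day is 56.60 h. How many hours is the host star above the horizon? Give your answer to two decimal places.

22.77 h

Solar declination: sin δ = sin ε · sin L_s = sin 36.40° × sin 239.0° = -0.50866, so δ = -30.575°.
cos h₀ = −tan ϕ · tan δ = −tan(+27.1°) × tan(-30.575°) = 0.3023, so h₀ = 1.2637 rad = 72.40°.
Daylight = 2h₀/(2π) × 56.60 h = (1.2637/π) × 56.60 = 22.77 h.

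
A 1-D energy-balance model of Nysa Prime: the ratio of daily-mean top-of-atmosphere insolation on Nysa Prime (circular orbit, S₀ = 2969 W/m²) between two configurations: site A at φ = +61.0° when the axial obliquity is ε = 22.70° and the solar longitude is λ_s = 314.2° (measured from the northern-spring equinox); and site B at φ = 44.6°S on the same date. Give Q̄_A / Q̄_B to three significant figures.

Q̄_A / Q̄_B ≈ 0.148

— Configuration A (φ=+61.0°):
Solar declination: sin δ = sin ε · sin λ_s = sin 22.70° × sin 314.2° = -0.27666, so δ = -16.061°.
cos H₀ = −tan(+61.0°) tan(-16.061°) = 0.5194, H₀ = 1.0247 rad.
Bracket: H₀ sin φ sin δ + cos φ cos δ sin H₀ = 1.0247×0.87462×-0.27666 + 0.48481×0.96097×0.85454 = -0.247949 + 0.398120 = 0.150171.
Q̄ = (S₀/π) × [bracket] = (2969/π) × 0.150171 = 141.92 W/m².
— Configuration B (φ=-44.6°):
cos H₀ = −tan(-44.6°) tan(-16.061°) = -0.2839, H₀ = 1.8587 rad.
Bracket: H₀ sin φ sin δ + cos φ cos δ sin H₀ = 1.8587×-0.70215×-0.27666 + 0.71203×0.96097×0.95885 = 0.361065 + 0.656083 = 1.017148.
Q̄ = (S₀/π) × [bracket] = (2969/π) × 1.017148 = 961.27 W/m².
Ratio Q̄_A / Q̄_B = 141.92 / 961.27 = 0.1476.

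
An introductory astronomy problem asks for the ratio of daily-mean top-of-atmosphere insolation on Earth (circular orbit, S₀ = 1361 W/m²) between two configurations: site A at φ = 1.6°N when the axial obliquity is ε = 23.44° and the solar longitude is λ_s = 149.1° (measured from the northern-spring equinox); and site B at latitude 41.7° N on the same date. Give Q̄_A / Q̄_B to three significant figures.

Q̄_A / Q̄_B ≈ 1.03

— Configuration A (φ=+1.6°):
Solar declination: sin δ = sin ε · sin λ_s = sin 23.44° × sin 149.1° = 0.20428, so δ = +11.787°.
cos H₀ = −tan(+1.6°) tan(+11.787°) = -0.0058, H₀ = 1.5766 rad.
Bracket: H₀ sin φ sin δ + cos φ cos δ sin H₀ = 1.5766×0.02792×0.20428 + 0.99961×0.97891×0.99998 = 0.008992 + 0.978509 = 0.987501.
Q̄ = (S₀/π) × [bracket] = (1361/π) × 0.987501 = 427.80 W/m².
— Configuration B (φ=+41.7°):
cos H₀ = −tan(+41.7°) tan(+11.787°) = -0.1859, H₀ = 1.7578 rad.
Bracket: H₀ sin φ sin δ + cos φ cos δ sin H₀ = 1.7578×0.66523×0.20428 + 0.74664×0.97891×0.98256 = 0.238873 + 0.718147 = 0.957020.
Q̄ = (S₀/π) × [bracket] = (1361/π) × 0.957020 = 414.60 W/m².
Ratio Q̄_A / Q̄_B = 427.80 / 414.60 = 1.032.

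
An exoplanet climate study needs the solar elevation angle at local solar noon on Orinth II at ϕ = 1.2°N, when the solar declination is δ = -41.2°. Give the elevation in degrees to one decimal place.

47.6°

At local noon the hour angle is zero, so the zenith angle equals |ϕ − δ| = |+1.2° − (-41.200°)| = 42.400°.
Elevation = 90° − 42.400° = 47.6°.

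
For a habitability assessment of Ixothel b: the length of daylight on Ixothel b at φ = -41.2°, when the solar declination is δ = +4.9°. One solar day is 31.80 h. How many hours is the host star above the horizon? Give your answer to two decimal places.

15.14 h

cos H₀ = −tan φ · tan δ = −tan(-41.2°) × tan(+4.900°) = 0.0751, so H₀ = 1.4957 rad = 85.70°.
Daylight = 2H₀/(2π) × 31.80 h = (1.4957/π) × 31.80 = 15.14 h.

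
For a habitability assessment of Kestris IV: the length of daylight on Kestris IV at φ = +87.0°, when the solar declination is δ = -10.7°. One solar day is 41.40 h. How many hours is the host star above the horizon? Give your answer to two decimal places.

cos H₀ = −tan φ · tan δ = 3.6054 ≥ 1, so the host star never rises (polar night) and H₀ = 0.
Daylight = 2H₀/(2π) × 41.40 h = (0.0000/π) × 41.40 = 0.00 h.

0.00 h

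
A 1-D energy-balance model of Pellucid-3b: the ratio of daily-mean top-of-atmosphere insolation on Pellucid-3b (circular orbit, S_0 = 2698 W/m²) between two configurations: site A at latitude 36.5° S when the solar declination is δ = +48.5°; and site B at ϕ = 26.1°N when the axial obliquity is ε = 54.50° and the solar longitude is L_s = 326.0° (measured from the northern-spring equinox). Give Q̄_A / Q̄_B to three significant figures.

— Configuration A (ϕ=-36.5°):
cos h₀ = −tan(-36.5°) tan(+48.500°) = 0.8364, h₀ = 0.5802 rad.
Bracket: h₀ sin ϕ sin δ + cos ϕ cos δ sin h₀ = 0.5802×-0.59482×0.74896 + 0.80386×0.66262×0.54816 = -0.258477 + 0.291979 = 0.033502.
Q̄ = (S_0/π) × [bracket] = (2698/π) × 0.033502 = 28.772 W/m².
— Configuration B (ϕ=+26.1°):
Solar declination: sin δ = sin ε · sin L_s = sin 54.50° × sin 326.0° = -0.45525, so δ = -27.081°.
cos h₀ = −tan(+26.1°) tan(-27.081°) = 0.2505, h₀ = 1.3176 rad.
Bracket: h₀ sin ϕ sin δ + cos ϕ cos δ sin h₀ = 1.3176×0.43994×-0.45525 + 0.89803×0.89036×0.96812 = -0.263892 + 0.774080 = 0.510188.
Q̄ = (S_0/π) × [bracket] = (2698/π) × 0.510188 = 438.15 W/m².
Ratio Q̄_A / Q̄_B = 28.772 / 438.15 = 0.06567.

Q̄_A / Q̄_B ≈ 0.0657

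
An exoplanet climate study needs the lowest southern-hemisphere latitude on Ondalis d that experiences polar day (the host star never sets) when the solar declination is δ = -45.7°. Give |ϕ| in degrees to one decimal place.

Polar day requires cos h₀ = −tan ϕ tan δ ≤ −1, i.e. tan ϕ tan δ ≥ 1.
The boundary is |tan ϕ| · |tan δ| = 1, so |ϕ| = 90° − |δ| = 90° − 45.7° = 44.3° in the southern hemisphere.

|ϕ| = 44.3°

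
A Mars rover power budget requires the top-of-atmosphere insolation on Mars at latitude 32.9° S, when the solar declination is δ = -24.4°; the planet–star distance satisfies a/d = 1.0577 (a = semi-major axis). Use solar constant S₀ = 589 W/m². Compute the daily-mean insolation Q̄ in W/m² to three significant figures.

Q̄ ≈ 241 W/m²

cos H₀ = −tan(-32.9°) tan(-24.400°) = -0.2935, H₀ = 1.8686 rad.
Bracket: H₀ sin φ sin δ + cos φ cos δ sin H₀ = 1.8686×-0.54317×-0.41310 + 0.83962×0.91068×0.95597 = 0.419283 + 0.730959 = 1.150242.
Inverse-square distance factor (a/d)² = 1.0577² = 1.118729.
Q̄ = (S₀/π) × 1.118729 × [bracket] = (589/π) × 1.118729 × 1.150242 = 241.3 W/m².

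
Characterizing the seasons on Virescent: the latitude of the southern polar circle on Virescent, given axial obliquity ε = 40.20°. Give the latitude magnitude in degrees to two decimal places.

49.80°

The polar circle is the lowest latitude that experiences at least one full rotation of continuous darkness at the northern-summer solstice; it lies at |ϕ| = 90° − ε = 90° − 40.20° = 49.80°.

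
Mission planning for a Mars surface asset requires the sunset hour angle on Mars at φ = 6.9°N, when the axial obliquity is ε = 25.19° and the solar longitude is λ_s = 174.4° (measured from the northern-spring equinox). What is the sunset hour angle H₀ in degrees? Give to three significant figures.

Solar declination: sin δ = sin ε · sin λ_s = sin 25.19° × sin 174.4° = 0.04153, so δ = +2.380°.
cos H₀ = −tan φ · tan δ = −tan(+6.9°) × tan(+2.380°) = -0.0050, so H₀ = 1.5758 rad = 90.29°.

H₀ = 90.3°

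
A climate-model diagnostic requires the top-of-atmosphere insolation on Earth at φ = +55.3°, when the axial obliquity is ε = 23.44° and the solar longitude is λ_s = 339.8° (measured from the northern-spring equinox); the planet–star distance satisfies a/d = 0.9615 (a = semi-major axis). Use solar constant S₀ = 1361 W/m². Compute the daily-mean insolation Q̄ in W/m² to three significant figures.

Solar declination: sin δ = sin ε · sin λ_s = sin 23.44° × sin 339.8° = -0.13736, so δ = -7.895°.
cos H₀ = −tan(+55.3°) tan(-7.895°) = 0.2003, H₀ = 1.3692 rad.
Bracket: H₀ sin φ sin δ + cos φ cos δ sin H₀ = 1.3692×0.82214×-0.13736 + 0.56928×0.99052×0.97974 = -0.154623 + 0.552459 = 0.397836.
Inverse-square distance factor (a/d)² = 0.9615² = 0.924482.
Q̄ = (S₀/π) × 0.924482 × [bracket] = (1361/π) × 0.924482 × 0.397836 = 159.3 W/m².

Q̄ ≈ 159 W/m²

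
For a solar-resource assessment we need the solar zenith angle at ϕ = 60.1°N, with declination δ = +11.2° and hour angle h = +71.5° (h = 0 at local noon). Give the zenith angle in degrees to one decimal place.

θ_z = 71.1°

cos θ_z = sin ϕ sin δ + cos ϕ cos δ cos h = 0.168381 + 0.155160 = 0.323541.
θ_z = arccos(0.323541) = 71.1°.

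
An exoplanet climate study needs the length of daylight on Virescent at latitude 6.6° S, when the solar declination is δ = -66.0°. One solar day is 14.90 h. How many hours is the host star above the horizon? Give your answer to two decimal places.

8.70 h

cos h₀ = −tan ϕ · tan δ = −tan(-6.6°) × tan(-66.000°) = -0.2599, so h₀ = 1.8337 rad = 105.06°.
Daylight = 2h₀/(2π) × 14.90 h = (1.8337/π) × 14.90 = 8.70 h.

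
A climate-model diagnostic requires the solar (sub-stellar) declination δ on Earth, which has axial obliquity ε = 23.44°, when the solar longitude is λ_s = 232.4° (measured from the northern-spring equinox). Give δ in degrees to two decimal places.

sin δ = sin ε · sin λ_s = sin 23.44° × sin 232.4° = -0.315164.
δ = arcsin(-0.315164) = -18.37°.

δ = -18.37°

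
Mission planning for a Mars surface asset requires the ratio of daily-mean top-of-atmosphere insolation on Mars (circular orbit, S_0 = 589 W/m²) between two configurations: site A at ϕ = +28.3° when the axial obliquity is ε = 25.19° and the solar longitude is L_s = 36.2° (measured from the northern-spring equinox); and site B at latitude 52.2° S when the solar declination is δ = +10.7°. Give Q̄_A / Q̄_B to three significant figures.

— Configuration A (ϕ=+28.3°):
Solar declination: sin δ = sin ε · sin L_s = sin 25.19° × sin 36.2° = 0.25137, so δ = +14.559°.
cos h₀ = −tan(+28.3°) tan(+14.559°) = -0.1398, h₀ = 1.7111 rad.
Bracket: h₀ sin ϕ sin δ + cos ϕ cos δ sin h₀ = 1.7111×0.47409×0.25137 + 0.88048×0.96789×0.99017 = 0.203915 + 0.843831 = 1.047746.
Q̄ = (S_0/π) × [bracket] = (589/π) × 1.047746 = 196.44 W/m².
— Configuration B (ϕ=-52.2°):
cos h₀ = −tan(-52.2°) tan(+10.700°) = 0.2436, h₀ = 1.3247 rad.
Bracket: h₀ sin ϕ sin δ + cos ϕ cos δ sin h₀ = 1.3247×-0.79016×0.18567 + 0.61291×0.98261×0.96988 = -0.194345 + 0.584112 = 0.389767.
Q̄ = (S_0/π) × [bracket] = (589/π) × 0.389767 = 73.075 W/m².
Ratio Q̄_A / Q̄_B = 196.44 / 73.075 = 2.688.

Q̄_A / Q̄_B ≈ 2.69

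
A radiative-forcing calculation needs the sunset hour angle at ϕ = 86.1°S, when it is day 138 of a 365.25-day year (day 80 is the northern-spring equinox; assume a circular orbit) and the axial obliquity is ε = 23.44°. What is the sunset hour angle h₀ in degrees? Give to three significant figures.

h₀ = 0.00°

Solar longitude: L_s = 360° × (138 − 80)/365.25 = 57.166°.
sin δ = sin 23.44° × sin 57.166° = 0.33424, so δ = +19.526°.
cos h₀ = −tan ϕ · tan δ = 5.2020 ≥ 1, so the Sun never rises (polar night) and h₀ = 0.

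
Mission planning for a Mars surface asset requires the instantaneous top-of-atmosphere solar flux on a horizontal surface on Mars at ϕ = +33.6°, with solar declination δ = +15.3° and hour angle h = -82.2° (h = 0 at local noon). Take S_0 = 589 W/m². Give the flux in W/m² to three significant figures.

cos θ_z = sin ϕ sin δ + cos ϕ cos δ cos h = 0.146025 + 0.109034 = 0.255059.
Flux = S_0 · cos θ_z = 589 × 0.255059 = 150.2 W/m².

150 W/m²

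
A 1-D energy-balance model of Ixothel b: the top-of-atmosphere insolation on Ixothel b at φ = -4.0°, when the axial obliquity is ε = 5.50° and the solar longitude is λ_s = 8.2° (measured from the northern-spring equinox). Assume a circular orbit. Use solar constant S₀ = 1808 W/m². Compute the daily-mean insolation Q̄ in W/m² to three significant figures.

Q̄ ≈ 573 W/m²

Solar declination: sin δ = sin ε · sin λ_s = sin 5.50° × sin 8.2° = 0.01367, so δ = +0.783°.
cos H₀ = −tan(-4.0°) tan(+0.783°) = 0.0010, H₀ = 1.5698 rad.
Bracket: H₀ sin φ sin δ + cos φ cos δ sin H₀ = 1.5698×-0.06976×0.01367 + 0.99756×0.99991×1.00000 = -0.001497 + 0.997470 = 0.995973.
Q̄ = (S₀/π) × [bracket] = (1808/π) × 0.995973 = 573.2 W/m².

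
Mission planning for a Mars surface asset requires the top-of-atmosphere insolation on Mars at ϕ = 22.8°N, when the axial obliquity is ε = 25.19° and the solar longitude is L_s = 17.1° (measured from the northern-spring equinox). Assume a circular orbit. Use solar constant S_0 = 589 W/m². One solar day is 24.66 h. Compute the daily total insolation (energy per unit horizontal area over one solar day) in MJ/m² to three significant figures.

16.5 MJ/m²

Solar declination: sin δ = sin ε · sin L_s = sin 25.19° × sin 17.1° = 0.12515, so δ = +7.189°.
cos h₀ = −tan(+22.8°) tan(+7.189°) = -0.0530, h₀ = 1.6238 rad.
Bracket: h₀ sin ϕ sin δ + cos ϕ cos δ sin h₀ = 1.6238×0.38752×0.12515 + 0.92186×0.99214×0.99859 = 0.078751 + 0.913325 = 0.992076.
Q̄ = (S_0/π) × [bracket] = (589/π) × 0.992076 = 186.00 W/m².
Daily total = Q̄ × 24.66 h × 3600 s/h = 186.00 × 24.66 × 3600 / 10⁶ = 16.51 MJ/m².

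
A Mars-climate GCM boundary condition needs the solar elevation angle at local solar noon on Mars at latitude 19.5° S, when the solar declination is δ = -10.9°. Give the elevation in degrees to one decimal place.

At local noon the hour angle is zero, so the zenith angle equals |ϕ − δ| = |-19.5° − (-10.900°)| = 8.600°.
Elevation = 90° − 8.600° = 81.4°.

81.4°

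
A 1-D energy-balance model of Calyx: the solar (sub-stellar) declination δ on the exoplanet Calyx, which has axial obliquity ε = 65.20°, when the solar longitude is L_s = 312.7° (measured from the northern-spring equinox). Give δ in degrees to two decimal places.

δ = -41.85°

sin δ = sin ε · sin L_s = sin 65.20° × sin 312.7° = -0.667139.
δ = arcsin(-0.667139) = -41.85°.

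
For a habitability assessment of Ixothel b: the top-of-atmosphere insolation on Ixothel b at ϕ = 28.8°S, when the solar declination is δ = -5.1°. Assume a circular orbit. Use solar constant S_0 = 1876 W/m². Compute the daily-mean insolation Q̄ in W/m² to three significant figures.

Q̄ ≈ 562 W/m²

cos h₀ = −tan(-28.8°) tan(-5.100°) = -0.0491, h₀ = 1.6199 rad.
Bracket: h₀ sin ϕ sin δ + cos ϕ cos δ sin h₀ = 1.6199×-0.48175×-0.08889 + 0.87631×0.99604×0.99880 = 0.069369 + 0.871792 = 0.941161.
Q̄ = (S_0/π) × [bracket] = (1876/π) × 0.941161 = 562.0 W/m².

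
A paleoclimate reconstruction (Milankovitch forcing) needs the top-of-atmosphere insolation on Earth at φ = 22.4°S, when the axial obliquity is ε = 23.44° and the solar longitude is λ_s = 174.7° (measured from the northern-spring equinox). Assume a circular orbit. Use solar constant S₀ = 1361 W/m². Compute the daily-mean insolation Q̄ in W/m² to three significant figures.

Q̄ ≈ 391 W/m²

Solar declination: sin δ = sin ε · sin λ_s = sin 23.44° × sin 174.7° = 0.03674, so δ = +2.106°.
cos H₀ = −tan(-22.4°) tan(+2.106°) = 0.0152, H₀ = 1.5556 rad.
Bracket: H₀ sin φ sin δ + cos φ cos δ sin H₀ = 1.5556×-0.38107×0.03674 + 0.92455×0.99932×0.99989 = -0.021779 + 0.923820 = 0.902041.
Q̄ = (S₀/π) × [bracket] = (1361/π) × 0.902041 = 390.8 W/m².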